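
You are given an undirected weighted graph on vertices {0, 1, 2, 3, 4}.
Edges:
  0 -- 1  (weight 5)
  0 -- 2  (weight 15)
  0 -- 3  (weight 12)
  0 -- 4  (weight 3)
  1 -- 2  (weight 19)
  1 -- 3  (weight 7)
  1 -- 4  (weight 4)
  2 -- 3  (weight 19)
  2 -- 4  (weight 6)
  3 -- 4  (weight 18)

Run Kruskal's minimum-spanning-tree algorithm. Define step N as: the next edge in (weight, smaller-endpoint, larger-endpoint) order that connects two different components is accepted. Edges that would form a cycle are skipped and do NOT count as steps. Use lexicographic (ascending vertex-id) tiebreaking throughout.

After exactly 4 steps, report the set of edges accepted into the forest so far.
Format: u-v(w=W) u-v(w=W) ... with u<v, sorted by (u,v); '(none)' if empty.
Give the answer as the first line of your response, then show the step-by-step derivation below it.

0-4(w=3) 1-3(w=7) 1-4(w=4) 2-4(w=6)

step 1: add edge 0-4 (w=3); MST = {0-4(w=3)}
step 2: add edge 1-4 (w=4); MST = {0-4(w=3) 1-4(w=4)}
step 3: add edge 2-4 (w=6); MST = {0-4(w=3) 1-4(w=4) 2-4(w=6)}
step 4: add edge 1-3 (w=7); MST = {0-4(w=3) 1-3(w=7) 1-4(w=4) 2-4(w=6)}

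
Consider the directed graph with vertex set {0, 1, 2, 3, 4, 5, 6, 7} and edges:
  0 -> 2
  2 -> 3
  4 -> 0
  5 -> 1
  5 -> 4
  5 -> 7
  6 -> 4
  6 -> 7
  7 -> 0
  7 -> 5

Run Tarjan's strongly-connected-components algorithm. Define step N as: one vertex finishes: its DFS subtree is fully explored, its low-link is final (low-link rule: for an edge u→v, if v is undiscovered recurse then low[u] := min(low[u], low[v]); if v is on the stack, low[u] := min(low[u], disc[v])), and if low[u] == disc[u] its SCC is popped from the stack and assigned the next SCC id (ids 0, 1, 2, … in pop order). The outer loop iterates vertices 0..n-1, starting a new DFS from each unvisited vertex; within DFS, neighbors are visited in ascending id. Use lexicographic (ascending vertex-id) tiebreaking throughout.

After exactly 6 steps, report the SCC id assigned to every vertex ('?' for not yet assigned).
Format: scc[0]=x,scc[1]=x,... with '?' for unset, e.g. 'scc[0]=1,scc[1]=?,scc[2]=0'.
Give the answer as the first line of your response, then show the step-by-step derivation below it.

scc[0]=2,scc[1]=3,scc[2]=1,scc[3]=0,scc[4]=4,scc[5]=?,scc[6]=?,scc[7]=?

step 1: low=(low[0]=0,low[1]=?,low[2]=1,low[3]=2,low[4]=?,low[5]=?,low[6]=?,low[7]=?); scc=(scc[0]=?,scc[1]=?,scc[2]=?,scc[3]=0,scc[4]=?,scc[5]=?,scc[6]=?,scc[7]=?)
step 2: low=(low[0]=0,low[1]=?,low[2]=1,low[3]=2,low[4]=?,low[5]=?,low[6]=?,low[7]=?); scc=(scc[0]=?,scc[1]=?,scc[2]=1,scc[3]=0,scc[4]=?,scc[5]=?,scc[6]=?,scc[7]=?)
step 3: low=(low[0]=0,low[1]=?,low[2]=1,low[3]=2,low[4]=?,low[5]=?,low[6]=?,low[7]=?); scc=(scc[0]=2,scc[1]=?,scc[2]=1,scc[3]=0,scc[4]=?,scc[5]=?,scc[6]=?,scc[7]=?)
step 4: low=(low[0]=0,low[1]=3,low[2]=1,low[3]=2,low[4]=?,low[5]=?,low[6]=?,low[7]=?); scc=(scc[0]=2,scc[1]=3,scc[2]=1,scc[3]=0,scc[4]=?,scc[5]=?,scc[6]=?,scc[7]=?)
step 5: low=(low[0]=0,low[1]=3,low[2]=1,low[3]=2,low[4]=4,low[5]=?,low[6]=?,low[7]=?); scc=(scc[0]=2,scc[1]=3,scc[2]=1,scc[3]=0,scc[4]=4,scc[5]=?,scc[6]=?,scc[7]=?)
step 6: low=(low[0]=0,low[1]=3,low[2]=1,low[3]=2,low[4]=4,low[5]=5,low[6]=?,low[7]=5); scc=(scc[0]=2,scc[1]=3,scc[2]=1,scc[3]=0,scc[4]=4,scc[5]=?,scc[6]=?,scc[7]=?)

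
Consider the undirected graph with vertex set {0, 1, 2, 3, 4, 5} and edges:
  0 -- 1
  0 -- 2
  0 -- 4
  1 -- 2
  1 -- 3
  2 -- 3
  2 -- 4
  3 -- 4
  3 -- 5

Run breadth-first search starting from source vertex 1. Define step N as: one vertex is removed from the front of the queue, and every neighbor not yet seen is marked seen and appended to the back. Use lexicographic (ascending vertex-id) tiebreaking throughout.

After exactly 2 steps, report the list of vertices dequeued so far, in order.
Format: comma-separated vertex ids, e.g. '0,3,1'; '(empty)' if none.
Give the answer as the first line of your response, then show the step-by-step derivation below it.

1,0

step 1: dequeue 1; queue=[0,2,3]; order=1
step 2: dequeue 0; queue=[2,3,4]; order=1,0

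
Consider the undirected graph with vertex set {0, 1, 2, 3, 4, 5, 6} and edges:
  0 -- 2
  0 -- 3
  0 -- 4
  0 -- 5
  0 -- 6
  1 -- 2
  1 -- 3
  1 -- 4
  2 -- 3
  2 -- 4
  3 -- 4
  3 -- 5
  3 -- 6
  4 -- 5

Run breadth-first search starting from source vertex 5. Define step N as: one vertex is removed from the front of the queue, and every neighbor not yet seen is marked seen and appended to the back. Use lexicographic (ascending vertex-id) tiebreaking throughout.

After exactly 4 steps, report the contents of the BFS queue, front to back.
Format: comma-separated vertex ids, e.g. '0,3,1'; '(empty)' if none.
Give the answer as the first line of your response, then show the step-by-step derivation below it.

2,6,1

step 1: dequeue 5; queue=[0,3,4]; order=5
step 2: dequeue 0; queue=[3,4,2,6]; order=5,0
step 3: dequeue 3; queue=[4,2,6,1]; order=5,0,3
step 4: dequeue 4; queue=[2,6,1]; order=5,0,3,4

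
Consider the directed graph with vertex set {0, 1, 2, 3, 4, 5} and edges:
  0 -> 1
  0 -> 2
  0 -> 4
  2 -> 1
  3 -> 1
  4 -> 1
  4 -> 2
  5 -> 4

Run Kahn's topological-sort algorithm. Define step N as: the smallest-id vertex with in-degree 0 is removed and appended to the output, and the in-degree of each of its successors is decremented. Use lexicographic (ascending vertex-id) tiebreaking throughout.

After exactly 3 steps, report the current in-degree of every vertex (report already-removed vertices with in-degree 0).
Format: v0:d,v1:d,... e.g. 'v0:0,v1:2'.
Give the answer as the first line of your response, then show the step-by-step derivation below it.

v0:0,v1:2,v2:1,v3:0,v4:0,v5:0

step 1: output 0; order=[0]; indeg=(0,3,1,0,1,0)
step 2: output 3; order=[0,3]; indeg=(0,2,1,0,1,0)
step 3: output 5; order=[0,3,5]; indeg=(0,2,1,0,0,0)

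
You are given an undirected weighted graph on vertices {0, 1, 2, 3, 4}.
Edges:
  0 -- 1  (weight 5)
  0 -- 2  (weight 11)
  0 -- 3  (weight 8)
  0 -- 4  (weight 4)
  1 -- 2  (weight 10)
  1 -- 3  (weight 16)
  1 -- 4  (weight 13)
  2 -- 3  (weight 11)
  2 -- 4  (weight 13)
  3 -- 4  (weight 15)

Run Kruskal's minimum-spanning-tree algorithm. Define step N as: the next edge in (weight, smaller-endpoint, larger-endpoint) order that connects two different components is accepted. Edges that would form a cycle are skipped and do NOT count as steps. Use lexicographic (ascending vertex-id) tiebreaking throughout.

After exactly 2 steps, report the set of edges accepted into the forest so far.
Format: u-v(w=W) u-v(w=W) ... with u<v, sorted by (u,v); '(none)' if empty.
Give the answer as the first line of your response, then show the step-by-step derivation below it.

0-1(w=5) 0-4(w=4)

step 1: add edge 0-4 (w=4); MST = {0-4(w=4)}
step 2: add edge 0-1 (w=5); MST = {0-1(w=5) 0-4(w=4)}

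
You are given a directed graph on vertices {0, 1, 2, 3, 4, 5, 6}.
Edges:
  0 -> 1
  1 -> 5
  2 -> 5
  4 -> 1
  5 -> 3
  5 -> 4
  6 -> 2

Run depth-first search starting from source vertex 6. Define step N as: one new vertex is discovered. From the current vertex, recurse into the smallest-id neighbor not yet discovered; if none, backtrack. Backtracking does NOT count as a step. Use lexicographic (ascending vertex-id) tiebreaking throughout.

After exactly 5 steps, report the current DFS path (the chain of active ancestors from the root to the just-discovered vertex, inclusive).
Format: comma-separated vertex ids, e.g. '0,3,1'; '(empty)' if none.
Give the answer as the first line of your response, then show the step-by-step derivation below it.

6,2,5,4

step 1: discover 6; path=6; order=6
step 2: discover 2; path=6>2; order=6,2
step 3: discover 5; path=6>2>5; order=6,2,5
step 4: discover 3; path=6>2>5>3; order=6,2,5,3
step 5: discover 4; path=6>2>5>4; order=6,2,5,3,4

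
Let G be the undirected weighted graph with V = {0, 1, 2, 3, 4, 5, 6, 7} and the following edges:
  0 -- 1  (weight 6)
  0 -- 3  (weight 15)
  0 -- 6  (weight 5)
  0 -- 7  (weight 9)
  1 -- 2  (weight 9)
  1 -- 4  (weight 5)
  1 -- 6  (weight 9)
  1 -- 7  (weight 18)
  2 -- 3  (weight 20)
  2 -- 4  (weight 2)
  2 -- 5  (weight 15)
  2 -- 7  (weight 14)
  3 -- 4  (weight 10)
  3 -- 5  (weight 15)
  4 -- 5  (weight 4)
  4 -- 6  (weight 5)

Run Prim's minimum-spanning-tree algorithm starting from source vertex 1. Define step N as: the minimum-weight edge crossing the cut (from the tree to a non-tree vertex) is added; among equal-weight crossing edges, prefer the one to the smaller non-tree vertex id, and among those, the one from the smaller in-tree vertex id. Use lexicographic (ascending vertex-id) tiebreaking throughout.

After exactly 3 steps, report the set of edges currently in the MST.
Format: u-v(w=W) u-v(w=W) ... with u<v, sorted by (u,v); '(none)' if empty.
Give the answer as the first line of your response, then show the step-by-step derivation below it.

1-4(w=5) 2-4(w=2) 4-5(w=4)

step 1: add edge 1-4 (w=5); MST = {1-4(w=5)}
step 2: add edge 2-4 (w=2); MST = {1-4(w=5) 2-4(w=2)}
step 3: add edge 4-5 (w=4); MST = {1-4(w=5) 2-4(w=2) 4-5(w=4)}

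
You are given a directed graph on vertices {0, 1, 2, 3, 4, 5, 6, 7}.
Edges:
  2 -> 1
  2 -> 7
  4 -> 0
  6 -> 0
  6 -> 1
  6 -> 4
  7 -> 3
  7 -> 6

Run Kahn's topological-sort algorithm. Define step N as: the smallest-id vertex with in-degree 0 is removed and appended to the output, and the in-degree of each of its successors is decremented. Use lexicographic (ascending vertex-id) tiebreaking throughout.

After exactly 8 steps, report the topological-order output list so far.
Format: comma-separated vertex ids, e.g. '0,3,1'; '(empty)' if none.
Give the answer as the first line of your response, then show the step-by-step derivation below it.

2,5,7,3,6,1,4,0

step 1: output 2; order=[2]; indeg=(2,1,0,1,1,0,1,0)
step 2: output 5; order=[2,5]; indeg=(2,1,0,1,1,0,1,0)
step 3: output 7; order=[2,5,7]; indeg=(2,1,0,0,1,0,0,0)
step 4: output 3; order=[2,5,7,3]; indeg=(2,1,0,0,1,0,0,0)
step 5: output 6; order=[2,5,7,3,6]; indeg=(1,0,0,0,0,0,0,0)
step 6: output 1; order=[2,5,7,3,6,1]; indeg=(1,0,0,0,0,0,0,0)
step 7: output 4; order=[2,5,7,3,6,1,4]; indeg=(0,0,0,0,0,0,0,0)
step 8: output 0; order=[2,5,7,3,6,1,4,0]; indeg=(0,0,0,0,0,0,0,0)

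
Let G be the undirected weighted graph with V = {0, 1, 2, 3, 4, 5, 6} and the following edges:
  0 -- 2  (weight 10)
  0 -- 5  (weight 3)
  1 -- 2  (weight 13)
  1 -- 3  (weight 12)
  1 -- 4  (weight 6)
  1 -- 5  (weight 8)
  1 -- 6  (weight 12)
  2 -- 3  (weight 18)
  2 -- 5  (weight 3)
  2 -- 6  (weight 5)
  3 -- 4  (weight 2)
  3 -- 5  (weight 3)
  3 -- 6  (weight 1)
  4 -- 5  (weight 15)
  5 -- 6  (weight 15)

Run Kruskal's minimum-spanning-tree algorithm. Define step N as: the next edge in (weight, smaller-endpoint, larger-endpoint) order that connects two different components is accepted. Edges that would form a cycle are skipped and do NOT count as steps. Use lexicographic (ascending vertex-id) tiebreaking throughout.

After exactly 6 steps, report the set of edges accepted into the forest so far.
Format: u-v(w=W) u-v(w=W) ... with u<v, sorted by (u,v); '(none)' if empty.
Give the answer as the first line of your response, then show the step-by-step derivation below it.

0-5(w=3) 1-4(w=6) 2-5(w=3) 3-4(w=2) 3-5(w=3) 3-6(w=1)

step 1: add edge 3-6 (w=1); MST = {3-6(w=1)}
step 2: add edge 3-4 (w=2); MST = {3-4(w=2) 3-6(w=1)}
step 3: add edge 0-5 (w=3); MST = {0-5(w=3) 3-4(w=2) 3-6(w=1)}
step 4: add edge 2-5 (w=3); MST = {0-5(w=3) 2-5(w=3) 3-4(w=2) 3-6(w=1)}
step 5: add edge 3-5 (w=3); MST = {0-5(w=3) 2-5(w=3) 3-4(w=2) 3-5(w=3) 3-6(w=1)}
step 6: add edge 1-4 (w=6); MST = {0-5(w=3) 1-4(w=6) 2-5(w=3) 3-4(w=2) 3-5(w=3) 3-6(w=1)}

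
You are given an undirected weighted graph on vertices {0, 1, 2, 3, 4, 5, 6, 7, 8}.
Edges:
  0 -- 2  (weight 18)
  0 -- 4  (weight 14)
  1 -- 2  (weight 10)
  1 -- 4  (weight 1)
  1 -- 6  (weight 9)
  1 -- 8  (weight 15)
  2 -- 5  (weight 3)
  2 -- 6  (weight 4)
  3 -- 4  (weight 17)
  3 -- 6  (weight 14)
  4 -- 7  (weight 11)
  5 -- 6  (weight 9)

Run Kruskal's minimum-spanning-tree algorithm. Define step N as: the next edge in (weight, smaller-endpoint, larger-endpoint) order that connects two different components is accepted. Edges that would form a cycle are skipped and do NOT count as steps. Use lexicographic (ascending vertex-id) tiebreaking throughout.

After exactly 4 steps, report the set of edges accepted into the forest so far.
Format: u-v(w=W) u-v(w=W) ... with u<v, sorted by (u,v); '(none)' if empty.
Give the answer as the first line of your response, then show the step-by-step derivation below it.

1-4(w=1) 1-6(w=9) 2-5(w=3) 2-6(w=4)

step 1: add edge 1-4 (w=1); MST = {1-4(w=1)}
step 2: add edge 2-5 (w=3); MST = {1-4(w=1) 2-5(w=3)}
step 3: add edge 2-6 (w=4); MST = {1-4(w=1) 2-5(w=3) 2-6(w=4)}
step 4: add edge 1-6 (w=9); MST = {1-4(w=1) 1-6(w=9) 2-5(w=3) 2-6(w=4)}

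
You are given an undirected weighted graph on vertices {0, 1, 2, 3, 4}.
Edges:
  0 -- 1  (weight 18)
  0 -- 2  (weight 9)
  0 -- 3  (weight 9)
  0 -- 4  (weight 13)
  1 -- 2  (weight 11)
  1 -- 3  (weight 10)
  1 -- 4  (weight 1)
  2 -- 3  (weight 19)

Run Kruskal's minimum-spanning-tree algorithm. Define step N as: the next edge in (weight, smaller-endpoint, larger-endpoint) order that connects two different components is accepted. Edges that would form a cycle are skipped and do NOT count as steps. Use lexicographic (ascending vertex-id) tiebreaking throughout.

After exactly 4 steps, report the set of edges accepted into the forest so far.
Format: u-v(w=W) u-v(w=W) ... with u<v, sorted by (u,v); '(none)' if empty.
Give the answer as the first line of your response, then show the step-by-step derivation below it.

0-2(w=9) 0-3(w=9) 1-3(w=10) 1-4(w=1)

step 1: add edge 1-4 (w=1); MST = {1-4(w=1)}
step 2: add edge 0-2 (w=9); MST = {0-2(w=9) 1-4(w=1)}
step 3: add edge 0-3 (w=9); MST = {0-2(w=9) 0-3(w=9) 1-4(w=1)}
step 4: add edge 1-3 (w=10); MST = {0-2(w=9) 0-3(w=9) 1-3(w=10) 1-4(w=1)}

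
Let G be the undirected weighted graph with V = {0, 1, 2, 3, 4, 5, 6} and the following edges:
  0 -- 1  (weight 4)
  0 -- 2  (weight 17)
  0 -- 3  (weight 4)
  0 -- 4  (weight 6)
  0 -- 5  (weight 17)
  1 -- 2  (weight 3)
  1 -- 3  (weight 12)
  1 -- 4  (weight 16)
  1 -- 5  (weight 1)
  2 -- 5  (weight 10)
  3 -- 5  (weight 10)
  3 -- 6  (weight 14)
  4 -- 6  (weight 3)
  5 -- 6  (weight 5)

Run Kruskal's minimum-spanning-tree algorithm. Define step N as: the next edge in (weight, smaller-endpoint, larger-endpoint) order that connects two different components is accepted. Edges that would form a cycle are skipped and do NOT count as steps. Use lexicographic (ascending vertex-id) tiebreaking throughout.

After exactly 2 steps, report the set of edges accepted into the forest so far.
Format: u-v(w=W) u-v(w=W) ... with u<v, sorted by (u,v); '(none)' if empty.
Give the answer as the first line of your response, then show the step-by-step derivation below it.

1-2(w=3) 1-5(w=1)

step 1: add edge 1-5 (w=1); MST = {1-5(w=1)}
step 2: add edge 1-2 (w=3); MST = {1-2(w=3) 1-5(w=1)}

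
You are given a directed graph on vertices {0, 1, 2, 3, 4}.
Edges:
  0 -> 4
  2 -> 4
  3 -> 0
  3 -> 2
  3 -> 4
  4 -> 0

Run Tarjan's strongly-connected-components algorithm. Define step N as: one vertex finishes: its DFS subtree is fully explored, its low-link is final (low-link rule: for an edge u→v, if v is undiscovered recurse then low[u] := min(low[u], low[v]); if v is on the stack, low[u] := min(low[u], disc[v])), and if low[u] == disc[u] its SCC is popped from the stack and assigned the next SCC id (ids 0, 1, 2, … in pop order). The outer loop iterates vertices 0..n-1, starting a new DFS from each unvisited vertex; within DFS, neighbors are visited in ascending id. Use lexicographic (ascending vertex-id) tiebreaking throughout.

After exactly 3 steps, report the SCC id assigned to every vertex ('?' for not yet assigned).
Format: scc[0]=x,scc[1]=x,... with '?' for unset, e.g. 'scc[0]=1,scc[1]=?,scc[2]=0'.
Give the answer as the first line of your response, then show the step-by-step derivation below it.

scc[0]=0,scc[1]=1,scc[2]=?,scc[3]=?,scc[4]=0

step 1: low=(low[0]=0,low[1]=?,low[2]=?,low[3]=?,low[4]=0); scc=(scc[0]=?,scc[1]=?,scc[2]=?,scc[3]=?,scc[4]=?)
step 2: low=(low[0]=0,low[1]=?,low[2]=?,low[3]=?,low[4]=0); scc=(scc[0]=0,scc[1]=?,scc[2]=?,scc[3]=?,scc[4]=0)
step 3: low=(low[0]=0,low[1]=2,low[2]=?,low[3]=?,low[4]=0); scc=(scc[0]=0,scc[1]=1,scc[2]=?,scc[3]=?,scc[4]=0)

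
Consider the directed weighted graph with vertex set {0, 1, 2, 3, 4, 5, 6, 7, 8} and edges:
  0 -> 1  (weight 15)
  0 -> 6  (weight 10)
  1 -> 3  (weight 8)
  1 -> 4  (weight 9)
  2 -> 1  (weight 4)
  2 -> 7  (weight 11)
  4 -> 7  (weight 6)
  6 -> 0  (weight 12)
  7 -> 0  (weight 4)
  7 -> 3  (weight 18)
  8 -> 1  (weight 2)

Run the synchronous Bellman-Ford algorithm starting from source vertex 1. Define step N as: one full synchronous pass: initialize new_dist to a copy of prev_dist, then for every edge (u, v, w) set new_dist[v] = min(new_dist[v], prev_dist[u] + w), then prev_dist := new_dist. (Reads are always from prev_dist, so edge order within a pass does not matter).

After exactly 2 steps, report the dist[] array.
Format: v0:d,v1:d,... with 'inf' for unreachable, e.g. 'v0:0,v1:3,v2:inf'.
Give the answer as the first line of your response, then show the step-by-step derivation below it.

v0:inf,v1:0,v2:inf,v3:8,v4:9,v5:inf,v6:inf,v7:15,v8:inf

step 1: dist = v0:inf,v1:0,v2:inf,v3:8,v4:9,v5:inf,v6:inf,v7:inf,v8:inf
step 2: dist = v0:inf,v1:0,v2:inf,v3:8,v4:9,v5:inf,v6:inf,v7:15,v8:inf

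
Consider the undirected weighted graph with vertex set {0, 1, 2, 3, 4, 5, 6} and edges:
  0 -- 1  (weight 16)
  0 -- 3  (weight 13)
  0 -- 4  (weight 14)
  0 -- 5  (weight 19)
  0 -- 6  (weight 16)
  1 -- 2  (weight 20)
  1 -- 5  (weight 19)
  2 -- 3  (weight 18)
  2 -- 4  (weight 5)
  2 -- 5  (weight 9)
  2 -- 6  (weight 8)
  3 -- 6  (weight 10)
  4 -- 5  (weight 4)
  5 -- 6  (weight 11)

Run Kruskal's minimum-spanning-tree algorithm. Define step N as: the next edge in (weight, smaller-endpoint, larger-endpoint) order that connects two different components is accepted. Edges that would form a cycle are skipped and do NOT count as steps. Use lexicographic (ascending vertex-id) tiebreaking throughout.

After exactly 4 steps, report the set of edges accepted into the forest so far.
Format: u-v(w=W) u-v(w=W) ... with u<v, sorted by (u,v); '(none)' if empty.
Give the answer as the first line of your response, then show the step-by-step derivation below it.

2-4(w=5) 2-6(w=8) 3-6(w=10) 4-5(w=4)

step 1: add edge 4-5 (w=4); MST = {4-5(w=4)}
step 2: add edge 2-4 (w=5); MST = {2-4(w=5) 4-5(w=4)}
step 3: add edge 2-6 (w=8); MST = {2-4(w=5) 2-6(w=8) 4-5(w=4)}
step 4: add edge 3-6 (w=10); MST = {2-4(w=5) 2-6(w=8) 3-6(w=10) 4-5(w=4)}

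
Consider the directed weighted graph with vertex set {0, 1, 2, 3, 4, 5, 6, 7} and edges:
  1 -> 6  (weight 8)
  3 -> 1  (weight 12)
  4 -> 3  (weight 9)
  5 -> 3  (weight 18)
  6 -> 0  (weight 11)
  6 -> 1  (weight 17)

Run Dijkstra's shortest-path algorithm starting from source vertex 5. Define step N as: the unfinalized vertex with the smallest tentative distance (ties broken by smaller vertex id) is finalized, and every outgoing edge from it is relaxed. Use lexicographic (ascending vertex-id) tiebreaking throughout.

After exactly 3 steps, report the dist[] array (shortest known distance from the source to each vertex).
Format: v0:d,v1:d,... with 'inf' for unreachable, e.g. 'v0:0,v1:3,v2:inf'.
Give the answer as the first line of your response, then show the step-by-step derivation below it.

v0:inf,v1:30,v2:inf,v3:18,v4:inf,v5:0,v6:38,v7:inf

step 1: dist = v0:inf,v1:inf,v2:inf,v3:18,v4:inf,v5:0,v6:inf,v7:inf
step 2: dist = v0:inf,v1:30,v2:inf,v3:18,v4:inf,v5:0,v6:inf,v7:inf
step 3: dist = v0:inf,v1:30,v2:inf,v3:18,v4:inf,v5:0,v6:38,v7:inf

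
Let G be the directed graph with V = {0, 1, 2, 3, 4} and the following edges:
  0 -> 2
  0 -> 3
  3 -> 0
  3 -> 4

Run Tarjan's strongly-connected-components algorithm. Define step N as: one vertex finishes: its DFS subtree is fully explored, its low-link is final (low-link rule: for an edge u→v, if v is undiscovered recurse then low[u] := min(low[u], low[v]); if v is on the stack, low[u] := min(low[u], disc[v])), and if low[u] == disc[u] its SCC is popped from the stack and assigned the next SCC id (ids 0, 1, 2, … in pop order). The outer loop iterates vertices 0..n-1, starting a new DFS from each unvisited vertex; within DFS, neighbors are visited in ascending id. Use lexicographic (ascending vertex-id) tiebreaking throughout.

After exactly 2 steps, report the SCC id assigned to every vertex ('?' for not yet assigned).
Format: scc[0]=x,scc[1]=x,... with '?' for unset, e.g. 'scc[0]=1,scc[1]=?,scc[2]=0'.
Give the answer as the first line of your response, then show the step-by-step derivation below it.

scc[0]=?,scc[1]=?,scc[2]=0,scc[3]=?,scc[4]=1

step 1: low=(low[0]=0,low[1]=?,low[2]=1,low[3]=?,low[4]=?); scc=(scc[0]=?,scc[1]=?,scc[2]=0,scc[3]=?,scc[4]=?)
step 2: low=(low[0]=0,low[1]=?,low[2]=1,low[3]=0,low[4]=3); scc=(scc[0]=?,scc[1]=?,scc[2]=0,scc[3]=?,scc[4]=1)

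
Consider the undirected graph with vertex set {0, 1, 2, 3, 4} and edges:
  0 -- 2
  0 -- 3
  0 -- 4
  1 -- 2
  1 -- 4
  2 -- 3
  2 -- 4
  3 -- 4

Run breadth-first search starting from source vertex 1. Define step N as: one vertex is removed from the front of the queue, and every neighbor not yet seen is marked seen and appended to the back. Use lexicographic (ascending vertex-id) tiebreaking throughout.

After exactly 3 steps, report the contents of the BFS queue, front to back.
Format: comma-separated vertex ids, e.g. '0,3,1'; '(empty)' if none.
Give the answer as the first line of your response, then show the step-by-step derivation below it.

0,3

step 1: dequeue 1; queue=[2,4]; order=1
step 2: dequeue 2; queue=[4,0,3]; order=1,2
step 3: dequeue 4; queue=[0,3]; order=1,2,4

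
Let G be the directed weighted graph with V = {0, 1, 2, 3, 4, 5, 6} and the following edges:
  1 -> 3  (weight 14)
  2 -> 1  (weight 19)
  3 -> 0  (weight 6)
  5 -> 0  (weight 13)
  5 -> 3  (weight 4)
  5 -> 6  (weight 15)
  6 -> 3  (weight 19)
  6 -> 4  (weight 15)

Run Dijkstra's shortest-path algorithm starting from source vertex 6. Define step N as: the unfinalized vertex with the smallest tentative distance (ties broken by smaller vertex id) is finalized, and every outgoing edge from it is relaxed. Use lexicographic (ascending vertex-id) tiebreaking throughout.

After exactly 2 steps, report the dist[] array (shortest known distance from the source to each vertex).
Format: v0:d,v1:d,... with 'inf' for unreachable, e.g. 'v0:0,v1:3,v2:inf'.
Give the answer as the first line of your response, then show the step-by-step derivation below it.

v0:inf,v1:inf,v2:inf,v3:19,v4:15,v5:inf,v6:0

step 1: dist = v0:inf,v1:inf,v2:inf,v3:19,v4:15,v5:inf,v6:0
step 2: dist = v0:inf,v1:inf,v2:inf,v3:19,v4:15,v5:inf,v6:0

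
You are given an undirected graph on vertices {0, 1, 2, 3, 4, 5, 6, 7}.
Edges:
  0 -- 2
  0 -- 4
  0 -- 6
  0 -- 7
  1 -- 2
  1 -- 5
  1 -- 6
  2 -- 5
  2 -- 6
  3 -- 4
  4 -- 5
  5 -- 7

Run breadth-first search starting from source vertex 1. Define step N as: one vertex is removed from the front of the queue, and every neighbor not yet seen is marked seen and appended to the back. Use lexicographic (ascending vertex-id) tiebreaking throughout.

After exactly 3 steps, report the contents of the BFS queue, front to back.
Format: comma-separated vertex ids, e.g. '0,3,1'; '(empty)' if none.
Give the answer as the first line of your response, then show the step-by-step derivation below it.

6,0,4,7

step 1: dequeue 1; queue=[2,5,6]; order=1
step 2: dequeue 2; queue=[5,6,0]; order=1,2
step 3: dequeue 5; queue=[6,0,4,7]; order=1,2,5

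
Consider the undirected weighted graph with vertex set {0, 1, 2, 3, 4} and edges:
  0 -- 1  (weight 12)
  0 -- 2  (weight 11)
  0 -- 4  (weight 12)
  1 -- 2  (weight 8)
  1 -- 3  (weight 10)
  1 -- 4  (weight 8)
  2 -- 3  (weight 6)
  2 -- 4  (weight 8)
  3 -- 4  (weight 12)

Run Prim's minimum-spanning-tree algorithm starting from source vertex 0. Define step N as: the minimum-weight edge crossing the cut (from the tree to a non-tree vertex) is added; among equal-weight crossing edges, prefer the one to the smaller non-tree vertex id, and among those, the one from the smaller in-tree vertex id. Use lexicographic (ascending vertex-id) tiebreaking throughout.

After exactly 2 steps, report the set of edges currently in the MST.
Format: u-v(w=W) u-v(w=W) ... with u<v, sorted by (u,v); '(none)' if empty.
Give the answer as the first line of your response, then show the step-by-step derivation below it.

0-2(w=11) 2-3(w=6)

step 1: add edge 0-2 (w=11); MST = {0-2(w=11)}
step 2: add edge 2-3 (w=6); MST = {0-2(w=11) 2-3(w=6)}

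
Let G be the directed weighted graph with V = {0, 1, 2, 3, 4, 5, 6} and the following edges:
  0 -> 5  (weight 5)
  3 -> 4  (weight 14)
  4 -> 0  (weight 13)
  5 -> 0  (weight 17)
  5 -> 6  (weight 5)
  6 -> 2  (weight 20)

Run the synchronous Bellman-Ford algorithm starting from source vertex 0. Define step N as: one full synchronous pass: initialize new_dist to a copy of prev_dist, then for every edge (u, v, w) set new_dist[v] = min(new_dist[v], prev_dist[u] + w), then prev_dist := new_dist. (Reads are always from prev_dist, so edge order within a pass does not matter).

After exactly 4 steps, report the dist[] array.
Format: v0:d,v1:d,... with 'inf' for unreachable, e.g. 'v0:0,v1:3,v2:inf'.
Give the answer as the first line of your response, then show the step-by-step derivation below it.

v0:0,v1:inf,v2:30,v3:inf,v4:inf,v5:5,v6:10

step 1: dist = v0:0,v1:inf,v2:inf,v3:inf,v4:inf,v5:5,v6:inf
step 2: dist = v0:0,v1:inf,v2:inf,v3:inf,v4:inf,v5:5,v6:10
step 3: dist = v0:0,v1:inf,v2:30,v3:inf,v4:inf,v5:5,v6:10
step 4: dist = v0:0,v1:inf,v2:30,v3:inf,v4:inf,v5:5,v6:10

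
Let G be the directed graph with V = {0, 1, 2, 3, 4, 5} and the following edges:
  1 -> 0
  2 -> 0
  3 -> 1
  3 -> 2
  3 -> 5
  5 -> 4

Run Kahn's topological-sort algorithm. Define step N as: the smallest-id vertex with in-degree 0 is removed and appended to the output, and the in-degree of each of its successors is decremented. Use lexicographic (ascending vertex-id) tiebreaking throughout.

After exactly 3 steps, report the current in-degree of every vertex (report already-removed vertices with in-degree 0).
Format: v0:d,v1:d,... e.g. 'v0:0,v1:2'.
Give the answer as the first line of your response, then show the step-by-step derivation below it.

v0:0,v1:0,v2:0,v3:0,v4:1,v5:0

step 1: output 3; order=[3]; indeg=(2,0,0,0,1,0)
step 2: output 1; order=[3,1]; indeg=(1,0,0,0,1,0)
step 3: output 2; order=[3,1,2]; indeg=(0,0,0,0,1,0)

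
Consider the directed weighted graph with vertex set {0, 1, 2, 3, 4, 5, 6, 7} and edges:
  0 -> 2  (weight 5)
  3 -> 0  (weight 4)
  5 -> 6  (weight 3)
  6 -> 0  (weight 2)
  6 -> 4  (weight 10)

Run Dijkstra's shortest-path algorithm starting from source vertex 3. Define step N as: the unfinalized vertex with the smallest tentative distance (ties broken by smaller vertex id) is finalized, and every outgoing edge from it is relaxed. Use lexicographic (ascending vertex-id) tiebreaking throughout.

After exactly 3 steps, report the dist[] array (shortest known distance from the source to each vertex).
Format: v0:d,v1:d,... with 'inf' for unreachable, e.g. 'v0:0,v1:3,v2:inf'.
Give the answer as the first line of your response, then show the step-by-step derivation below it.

v0:4,v1:inf,v2:9,v3:0,v4:inf,v5:inf,v6:inf,v7:inf

step 1: dist = v0:4,v1:inf,v2:inf,v3:0,v4:inf,v5:inf,v6:inf,v7:inf
step 2: dist = v0:4,v1:inf,v2:9,v3:0,v4:inf,v5:inf,v6:inf,v7:inf
step 3: dist = v0:4,v1:inf,v2:9,v3:0,v4:inf,v5:inf,v6:inf,v7:inf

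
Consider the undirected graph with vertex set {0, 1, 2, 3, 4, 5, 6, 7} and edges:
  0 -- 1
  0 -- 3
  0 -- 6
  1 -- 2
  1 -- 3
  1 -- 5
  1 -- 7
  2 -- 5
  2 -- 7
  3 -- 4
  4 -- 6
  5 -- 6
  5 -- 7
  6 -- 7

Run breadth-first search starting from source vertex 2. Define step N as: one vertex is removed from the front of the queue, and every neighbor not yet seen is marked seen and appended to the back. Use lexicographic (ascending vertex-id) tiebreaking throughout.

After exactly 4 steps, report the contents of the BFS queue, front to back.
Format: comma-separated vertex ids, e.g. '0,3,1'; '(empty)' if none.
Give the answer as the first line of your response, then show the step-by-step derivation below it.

0,3,6

step 1: dequeue 2; queue=[1,5,7]; order=2
step 2: dequeue 1; queue=[5,7,0,3]; order=2,1
step 3: dequeue 5; queue=[7,0,3,6]; order=2,1,5
step 4: dequeue 7; queue=[0,3,6]; order=2,1,5,7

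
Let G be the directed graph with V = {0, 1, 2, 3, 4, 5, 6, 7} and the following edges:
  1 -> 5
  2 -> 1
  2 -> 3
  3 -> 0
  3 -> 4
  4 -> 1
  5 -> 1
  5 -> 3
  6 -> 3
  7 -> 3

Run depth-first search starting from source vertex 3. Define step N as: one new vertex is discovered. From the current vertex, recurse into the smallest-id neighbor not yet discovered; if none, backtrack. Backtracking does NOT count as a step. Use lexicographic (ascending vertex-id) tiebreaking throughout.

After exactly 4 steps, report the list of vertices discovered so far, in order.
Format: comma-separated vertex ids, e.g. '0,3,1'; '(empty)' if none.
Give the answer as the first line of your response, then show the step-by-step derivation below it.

3,0,4,1

step 1: discover 3; path=3; order=3
step 2: discover 0; path=3>0; order=3,0
step 3: discover 4; path=3>4; order=3,0,4
step 4: discover 1; path=3>4>1; order=3,0,4,1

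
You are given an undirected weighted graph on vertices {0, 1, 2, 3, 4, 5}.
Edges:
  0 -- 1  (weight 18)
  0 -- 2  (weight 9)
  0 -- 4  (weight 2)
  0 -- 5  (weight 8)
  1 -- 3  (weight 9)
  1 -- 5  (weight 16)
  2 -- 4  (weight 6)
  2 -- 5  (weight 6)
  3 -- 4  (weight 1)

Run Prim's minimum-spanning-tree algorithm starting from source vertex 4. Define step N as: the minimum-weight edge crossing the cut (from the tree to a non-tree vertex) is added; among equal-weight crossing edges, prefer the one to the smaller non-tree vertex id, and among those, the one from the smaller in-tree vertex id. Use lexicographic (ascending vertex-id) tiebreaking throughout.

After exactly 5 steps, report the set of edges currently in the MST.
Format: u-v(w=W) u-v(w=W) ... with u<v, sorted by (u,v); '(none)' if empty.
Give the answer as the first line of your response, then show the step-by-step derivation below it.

0-4(w=2) 1-3(w=9) 2-4(w=6) 2-5(w=6) 3-4(w=1)

step 1: add edge 3-4 (w=1); MST = {3-4(w=1)}
step 2: add edge 0-4 (w=2); MST = {0-4(w=2) 3-4(w=1)}
step 3: add edge 2-4 (w=6); MST = {0-4(w=2) 2-4(w=6) 3-4(w=1)}
step 4: add edge 2-5 (w=6); MST = {0-4(w=2) 2-4(w=6) 2-5(w=6) 3-4(w=1)}
step 5: add edge 1-3 (w=9); MST = {0-4(w=2) 1-3(w=9) 2-4(w=6) 2-5(w=6) 3-4(w=1)}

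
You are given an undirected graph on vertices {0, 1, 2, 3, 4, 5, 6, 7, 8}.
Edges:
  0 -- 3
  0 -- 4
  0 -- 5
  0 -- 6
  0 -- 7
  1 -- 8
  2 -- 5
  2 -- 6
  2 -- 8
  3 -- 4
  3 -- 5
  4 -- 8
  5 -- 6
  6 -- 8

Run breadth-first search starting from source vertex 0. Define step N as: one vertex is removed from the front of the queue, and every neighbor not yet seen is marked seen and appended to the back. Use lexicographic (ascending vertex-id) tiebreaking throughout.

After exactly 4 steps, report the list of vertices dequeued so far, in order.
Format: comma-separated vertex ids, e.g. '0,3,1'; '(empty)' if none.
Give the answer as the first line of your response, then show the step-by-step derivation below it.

0,3,4,5

step 1: dequeue 0; queue=[3,4,5,6,7]; order=0
step 2: dequeue 3; queue=[4,5,6,7]; order=0,3
step 3: dequeue 4; queue=[5,6,7,8]; order=0,3,4
step 4: dequeue 5; queue=[6,7,8,2]; order=0,3,4,5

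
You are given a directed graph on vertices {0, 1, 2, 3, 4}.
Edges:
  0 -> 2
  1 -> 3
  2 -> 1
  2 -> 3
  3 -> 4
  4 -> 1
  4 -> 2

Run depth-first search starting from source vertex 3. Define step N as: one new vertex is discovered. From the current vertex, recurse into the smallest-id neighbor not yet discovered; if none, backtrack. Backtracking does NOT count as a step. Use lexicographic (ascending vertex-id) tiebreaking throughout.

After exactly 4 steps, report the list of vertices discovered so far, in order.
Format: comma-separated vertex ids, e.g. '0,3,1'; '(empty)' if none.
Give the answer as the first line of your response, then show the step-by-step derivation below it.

3,4,1,2

step 1: discover 3; path=3; order=3
step 2: discover 4; path=3>4; order=3,4
step 3: discover 1; path=3>4>1; order=3,4,1
step 4: discover 2; path=3>4>2; order=3,4,1,2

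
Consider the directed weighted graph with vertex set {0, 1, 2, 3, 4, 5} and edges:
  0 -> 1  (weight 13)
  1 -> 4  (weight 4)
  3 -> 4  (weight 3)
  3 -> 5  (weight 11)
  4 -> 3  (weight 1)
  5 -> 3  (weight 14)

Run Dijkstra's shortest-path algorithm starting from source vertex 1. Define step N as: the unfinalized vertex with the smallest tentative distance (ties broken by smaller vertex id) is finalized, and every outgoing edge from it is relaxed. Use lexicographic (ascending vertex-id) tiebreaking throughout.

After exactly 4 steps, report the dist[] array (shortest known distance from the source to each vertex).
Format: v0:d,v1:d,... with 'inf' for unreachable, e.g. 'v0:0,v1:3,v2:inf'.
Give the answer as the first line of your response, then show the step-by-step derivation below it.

v0:inf,v1:0,v2:inf,v3:5,v4:4,v5:16

step 1: dist = v0:inf,v1:0,v2:inf,v3:inf,v4:4,v5:inf
step 2: dist = v0:inf,v1:0,v2:inf,v3:5,v4:4,v5:inf
step 3: dist = v0:inf,v1:0,v2:inf,v3:5,v4:4,v5:16
step 4: dist = v0:inf,v1:0,v2:inf,v3:5,v4:4,v5:16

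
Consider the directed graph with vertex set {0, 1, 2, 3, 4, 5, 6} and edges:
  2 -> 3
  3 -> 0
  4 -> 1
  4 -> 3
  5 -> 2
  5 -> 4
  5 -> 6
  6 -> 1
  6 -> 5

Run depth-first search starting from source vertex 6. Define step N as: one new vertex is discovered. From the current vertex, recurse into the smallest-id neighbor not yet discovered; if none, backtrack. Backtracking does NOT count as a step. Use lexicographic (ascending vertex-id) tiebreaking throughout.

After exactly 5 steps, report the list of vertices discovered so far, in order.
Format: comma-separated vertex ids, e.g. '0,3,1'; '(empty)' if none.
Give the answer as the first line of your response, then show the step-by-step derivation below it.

6,1,5,2,3

step 1: discover 6; path=6; order=6
step 2: discover 1; path=6>1; order=6,1
step 3: discover 5; path=6>5; order=6,1,5
step 4: discover 2; path=6>5>2; order=6,1,5,2
step 5: discover 3; path=6>5>2>3; order=6,1,5,2,3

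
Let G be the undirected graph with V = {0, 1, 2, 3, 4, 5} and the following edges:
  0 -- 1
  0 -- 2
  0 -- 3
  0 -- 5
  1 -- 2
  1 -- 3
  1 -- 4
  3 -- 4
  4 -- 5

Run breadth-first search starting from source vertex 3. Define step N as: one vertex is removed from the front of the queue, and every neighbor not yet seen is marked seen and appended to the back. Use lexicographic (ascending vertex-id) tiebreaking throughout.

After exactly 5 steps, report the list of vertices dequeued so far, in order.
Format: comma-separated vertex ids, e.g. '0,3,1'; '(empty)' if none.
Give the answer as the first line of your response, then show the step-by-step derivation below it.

3,0,1,4,2

step 1: dequeue 3; queue=[0,1,4]; order=3
step 2: dequeue 0; queue=[1,4,2,5]; order=3,0
step 3: dequeue 1; queue=[4,2,5]; order=3,0,1
step 4: dequeue 4; queue=[2,5]; order=3,0,1,4
step 5: dequeue 2; queue=[5]; order=3,0,1,4,2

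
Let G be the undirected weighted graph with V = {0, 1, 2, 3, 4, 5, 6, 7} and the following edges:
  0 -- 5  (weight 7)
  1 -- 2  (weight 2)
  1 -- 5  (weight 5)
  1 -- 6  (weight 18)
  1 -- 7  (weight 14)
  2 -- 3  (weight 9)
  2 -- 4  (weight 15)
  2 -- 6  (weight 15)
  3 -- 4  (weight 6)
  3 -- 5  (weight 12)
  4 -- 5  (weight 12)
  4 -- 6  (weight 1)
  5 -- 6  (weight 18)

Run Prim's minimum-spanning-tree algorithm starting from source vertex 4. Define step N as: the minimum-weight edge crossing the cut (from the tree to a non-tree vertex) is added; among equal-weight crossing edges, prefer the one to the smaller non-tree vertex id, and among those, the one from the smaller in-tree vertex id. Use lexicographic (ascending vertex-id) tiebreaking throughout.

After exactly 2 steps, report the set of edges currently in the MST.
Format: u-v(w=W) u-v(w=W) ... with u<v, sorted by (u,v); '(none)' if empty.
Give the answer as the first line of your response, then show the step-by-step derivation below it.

3-4(w=6) 4-6(w=1)

step 1: add edge 4-6 (w=1); MST = {4-6(w=1)}
step 2: add edge 3-4 (w=6); MST = {3-4(w=6) 4-6(w=1)}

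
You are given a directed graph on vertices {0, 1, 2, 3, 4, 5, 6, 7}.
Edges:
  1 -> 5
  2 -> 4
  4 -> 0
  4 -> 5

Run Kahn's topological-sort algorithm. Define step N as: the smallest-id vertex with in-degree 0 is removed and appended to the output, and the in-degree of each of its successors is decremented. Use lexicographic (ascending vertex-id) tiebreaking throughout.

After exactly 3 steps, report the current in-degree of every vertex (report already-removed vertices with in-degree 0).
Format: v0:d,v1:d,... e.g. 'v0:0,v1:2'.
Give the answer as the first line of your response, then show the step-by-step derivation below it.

v0:1,v1:0,v2:0,v3:0,v4:0,v5:1,v6:0,v7:0

step 1: output 1; order=[1]; indeg=(1,0,0,0,1,1,0,0)
step 2: output 2; order=[1,2]; indeg=(1,0,0,0,0,1,0,0)
step 3: output 3; order=[1,2,3]; indeg=(1,0,0,0,0,1,0,0)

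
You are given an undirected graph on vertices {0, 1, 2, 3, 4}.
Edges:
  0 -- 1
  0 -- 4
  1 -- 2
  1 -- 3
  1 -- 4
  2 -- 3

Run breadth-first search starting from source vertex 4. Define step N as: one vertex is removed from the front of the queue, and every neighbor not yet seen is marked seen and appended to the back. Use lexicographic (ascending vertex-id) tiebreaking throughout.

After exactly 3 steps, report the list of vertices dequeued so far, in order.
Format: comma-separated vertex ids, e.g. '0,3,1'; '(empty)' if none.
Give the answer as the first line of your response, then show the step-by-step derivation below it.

4,0,1

step 1: dequeue 4; queue=[0,1]; order=4
step 2: dequeue 0; queue=[1]; order=4,0
step 3: dequeue 1; queue=[2,3]; order=4,0,1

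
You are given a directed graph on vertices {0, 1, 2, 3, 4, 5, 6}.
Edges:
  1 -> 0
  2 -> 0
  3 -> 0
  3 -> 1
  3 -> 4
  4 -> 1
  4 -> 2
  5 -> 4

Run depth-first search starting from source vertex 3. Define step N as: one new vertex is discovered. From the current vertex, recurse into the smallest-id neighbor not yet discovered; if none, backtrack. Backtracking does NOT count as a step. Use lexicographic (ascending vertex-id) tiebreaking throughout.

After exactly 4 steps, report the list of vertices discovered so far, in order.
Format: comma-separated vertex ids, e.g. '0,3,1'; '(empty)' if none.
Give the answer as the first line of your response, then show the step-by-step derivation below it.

3,0,1,4

step 1: discover 3; path=3; order=3
step 2: discover 0; path=3>0; order=3,0
step 3: discover 1; path=3>1; order=3,0,1
step 4: discover 4; path=3>4; order=3,0,1,4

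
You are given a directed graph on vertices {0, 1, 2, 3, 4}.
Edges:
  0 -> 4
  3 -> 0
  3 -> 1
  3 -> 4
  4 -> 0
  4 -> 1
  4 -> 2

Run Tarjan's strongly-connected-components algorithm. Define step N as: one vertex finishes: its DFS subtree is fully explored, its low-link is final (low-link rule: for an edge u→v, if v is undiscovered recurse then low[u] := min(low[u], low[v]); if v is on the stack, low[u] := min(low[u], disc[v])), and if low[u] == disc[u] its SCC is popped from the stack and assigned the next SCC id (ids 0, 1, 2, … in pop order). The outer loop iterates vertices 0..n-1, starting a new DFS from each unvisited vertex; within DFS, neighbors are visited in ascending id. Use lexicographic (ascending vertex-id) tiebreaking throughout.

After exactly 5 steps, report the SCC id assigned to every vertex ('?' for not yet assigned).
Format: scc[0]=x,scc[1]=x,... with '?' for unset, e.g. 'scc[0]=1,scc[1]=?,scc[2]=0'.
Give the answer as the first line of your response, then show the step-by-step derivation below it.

scc[0]=2,scc[1]=0,scc[2]=1,scc[3]=3,scc[4]=2

step 1: low=(low[0]=0,low[1]=2,low[2]=?,low[3]=?,low[4]=0); scc=(scc[0]=?,scc[1]=0,scc[2]=?,scc[3]=?,scc[4]=?)
step 2: low=(low[0]=0,low[1]=2,low[2]=3,low[3]=?,low[4]=0); scc=(scc[0]=?,scc[1]=0,scc[2]=1,scc[3]=?,scc[4]=?)
step 3: low=(low[0]=0,low[1]=2,low[2]=3,low[3]=?,low[4]=0); scc=(scc[0]=?,scc[1]=0,scc[2]=1,scc[3]=?,scc[4]=?)
step 4: low=(low[0]=0,low[1]=2,low[2]=3,low[3]=?,low[4]=0); scc=(scc[0]=2,scc[1]=0,scc[2]=1,scc[3]=?,scc[4]=2)
step 5: low=(low[0]=0,low[1]=2,low[2]=3,low[3]=4,low[4]=0); scc=(scc[0]=2,scc[1]=0,scc[2]=1,scc[3]=3,scc[4]=2)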